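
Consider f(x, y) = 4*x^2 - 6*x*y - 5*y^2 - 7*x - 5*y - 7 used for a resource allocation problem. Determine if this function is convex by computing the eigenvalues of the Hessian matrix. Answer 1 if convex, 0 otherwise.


The Hessian of f(x,y) = 4*x^2 - 6*x*y - 5*y^2 - 7*x - 5*y - 7 is:
H = [[8, -6], [-6, -10]]
Trace = 8 - 10 = -2
Determinant = 8*-10 - (-6)^2 = -116
Discriminant = (-2)^2 - 4*-116 = 468.0
Eigenvalues: lambda_1 = -11.8167, lambda_2 = 9.8167
The function is not convex.

0


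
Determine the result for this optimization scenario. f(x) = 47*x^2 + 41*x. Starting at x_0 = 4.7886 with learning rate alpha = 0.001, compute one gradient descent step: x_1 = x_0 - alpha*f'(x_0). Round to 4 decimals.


We compute the gradient at x_0 and apply the update.
f'(x) = 94*x + 41
f'(4.7886) = 94*4.7886 + 41 = 491.1284
x_1 = 4.7886 - 0.001*491.1284 = 4.2975


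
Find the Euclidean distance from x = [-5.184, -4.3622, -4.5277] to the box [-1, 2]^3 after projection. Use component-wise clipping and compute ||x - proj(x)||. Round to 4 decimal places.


Project each component onto [-1, 2].
clip(-5.184) = -1.0, clip(-4.3622) = -1.0, clip(-4.5277) = -1.0
Projection = [-1.0, -1.0, -1.0]
Squared diffs: [17.5059, 11.3044, 12.4447]
Distance = sqrt(41.255) = 6.423


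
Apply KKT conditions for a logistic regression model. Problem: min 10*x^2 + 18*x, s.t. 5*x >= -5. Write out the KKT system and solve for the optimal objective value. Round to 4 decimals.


Step 1: Try lambda = 0 (constraint inactive).
Stationarity: 2*10*x + 18 = 0
x* = -18/(2*10) = -0.9
Check constraint: 5*-0.9 = -4.5 >= -5 -- satisfied.
Step 2: Compute optimal value.
f(x*) = 10*(-0.9)^2 + 18*(-0.9) = -8.1


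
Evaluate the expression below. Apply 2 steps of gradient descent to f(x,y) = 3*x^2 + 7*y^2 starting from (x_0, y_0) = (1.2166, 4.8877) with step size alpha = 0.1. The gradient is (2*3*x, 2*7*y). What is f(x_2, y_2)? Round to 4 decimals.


Gradient descent on f(x,y) = 3*x^2 + 7*y^2.
Starting point: (1.2166, 4.8877), alpha = 0.1
Step 1: grad_x = 2*3*1.2166 = 7.2996, grad_y = 2*7*4.8877 = 68.4278
  x_1 = 1.2166 - 0.1*7.2996 = 0.4866
  y_1 = 4.8877 - 0.1*68.4278 = -1.9551
Step 2: grad_x = 2*3*0.4866 = 2.9198, grad_y = 2*7*-1.9551 = -27.3711
  x_2 = 0.4866 - 0.1*2.9198 = 0.1947
  y_2 = -1.9551 - 0.1*-27.3711 = 0.782
f(0.1947, 0.782) = 3*0.1947^2 + 7*0.782^2 = 4.3947


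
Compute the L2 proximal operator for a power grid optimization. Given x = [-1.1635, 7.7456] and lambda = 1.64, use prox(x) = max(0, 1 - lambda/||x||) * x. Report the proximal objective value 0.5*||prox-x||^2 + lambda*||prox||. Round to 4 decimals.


Step 1: Compute ||x||.
||x|| = 7.8325
Step 2: Compute scaling factor.
scale = max(0, 1 - 1.64/7.8325) = 0.7906
Step 3: prox(x) = [-0.9199, 6.1238]
||prox(x)|| = 6.1925
Step 4: Proximal objective.
0.5*||prox-x||^2 = 1.3448
lambda*||prox|| = 10.1557
Total = 11.5005


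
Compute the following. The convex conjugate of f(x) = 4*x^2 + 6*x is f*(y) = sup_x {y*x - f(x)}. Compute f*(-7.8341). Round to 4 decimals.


f*(y) = sup_x {y*x - a*x^2 - b*x} = sup_x {(y-b)*x - a*x^2}
FOC: (y - b) - 2a*x = 0 => x* = (y - b)/(2a)
x* = (-7.8341 - 6)/(2*4) = -1.7293
f*(-7.8341) = (y-b)^2/(4a) = (-7.8341 - 6)^2/(4*4)
= 191.3823/16 = 11.9614


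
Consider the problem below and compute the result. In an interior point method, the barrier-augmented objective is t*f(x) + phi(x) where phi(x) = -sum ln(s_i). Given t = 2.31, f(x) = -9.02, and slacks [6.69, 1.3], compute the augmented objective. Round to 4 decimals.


Step 1: Compute log-barrier.
ln values: [1.9006, 0.2624]
phi = -(1.9006 + 0.2624) = -2.163
Step 2: Compute augmented objective.
t*f(x) = 2.31*-9.02 = -20.8362
Total = -20.8362 - 2.163 = -22.9992


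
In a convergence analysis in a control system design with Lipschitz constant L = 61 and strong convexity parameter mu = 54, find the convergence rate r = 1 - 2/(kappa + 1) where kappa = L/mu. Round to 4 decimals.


Step 1: Compute the condition number.
kappa = L/mu = 61/54 = 1.1296
Step 2: Compute the convergence rate.
r = 1 - 2/(kappa + 1) = 1 - 2*mu/(L + mu) = (L - mu)/(L + mu) = 7/115 = 0.0609


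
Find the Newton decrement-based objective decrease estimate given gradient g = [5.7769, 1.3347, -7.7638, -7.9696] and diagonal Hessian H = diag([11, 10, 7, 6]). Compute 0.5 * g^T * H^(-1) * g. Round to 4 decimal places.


Step 1: H is diagonal, so H^(-1) * g = [0.5252, 0.1335, -1.1091, -1.3283].
Step 2: g^T H^(-1) g = sum_i g_i^2 / H_ii
  = (5.7769)^2/11 + (1.3347)^2/10 + (-7.7638)^2/7 + (-7.9696)^2/6
  = 3.0339 + 0.1781 + 8.6109 + 10.5858 = 22.4087
Step 3: Objective decrease = 0.5 * g^T H^(-1) g = 11.2044


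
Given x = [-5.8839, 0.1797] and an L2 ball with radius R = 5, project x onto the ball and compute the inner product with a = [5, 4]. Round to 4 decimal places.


Step 1: Compute ||x|| (intermediates to 6 decimals).
||x|| = sqrt((-5.8839)^2 + 0.1797^2) = 5.886643
Step 2: Project.
Since ||x|| > R, scale = R/||x|| = 5/5.886643 = 0.849381, proj(x) = scale * x
proj(x) = [-4.997673, 0.152634]
Step 3: Dot product.
a^T * proj(x) = 5*(-4.997673) + 4*0.152634 = -24.3778


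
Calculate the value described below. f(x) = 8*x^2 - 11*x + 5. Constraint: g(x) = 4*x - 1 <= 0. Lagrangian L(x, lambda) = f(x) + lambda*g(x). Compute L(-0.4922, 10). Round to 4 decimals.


Step 1: Evaluate f(x).
f(-0.4922) = 8*(-0.4922)^2 - 11*(-0.4922) + 5 = 12.3523
Step 2: Evaluate g(x).
g(-0.4922) = 4*-0.4922 - 1 = -2.9688
Step 3: Compute Lagrangian.
L = 12.3523 + 10*-2.9688 = -17.3357


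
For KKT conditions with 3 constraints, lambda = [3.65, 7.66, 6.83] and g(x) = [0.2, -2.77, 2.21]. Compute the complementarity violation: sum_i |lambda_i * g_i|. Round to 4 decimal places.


KKT complementary slackness check:
lambda_1 * g_1 = 3.65 * 0.2 = 0.73
lambda_2 * g_2 = 7.66 * -2.77 = -21.2182
lambda_3 * g_3 = 6.83 * 2.21 = 15.0943
Total violation = 0.73 + 21.2182 + 15.0943 = 37.0425


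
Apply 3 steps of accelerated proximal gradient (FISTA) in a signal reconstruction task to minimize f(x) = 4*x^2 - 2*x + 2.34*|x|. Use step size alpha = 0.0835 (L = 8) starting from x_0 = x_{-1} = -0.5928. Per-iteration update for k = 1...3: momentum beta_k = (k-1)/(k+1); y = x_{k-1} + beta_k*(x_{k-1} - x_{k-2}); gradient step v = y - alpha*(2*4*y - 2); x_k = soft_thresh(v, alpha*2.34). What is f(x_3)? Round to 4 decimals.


FISTA on f(x) = 4*x^2 - 2*x + 2.34*|x|
L = 8, alpha = 0.0835
Iteration 1: beta = 0.0, y = -0.5928 + 0.0*(-0.5928 + 0.5928) = -0.5928
  grad(y) = -6.7424, v = y - alpha*grad = -0.0298
  prox(v) = soft_thresh(-0.0298, 0.1954) = 0.0
Iteration 2: beta = 0.3333, y = 0.0 + 0.3333*(0.0 + 0.5928) = 0.1976
  grad(y) = -0.4192, v = y - alpha*grad = 0.2326
  prox(v) = soft_thresh(0.2326, 0.1954) = 0.0372
Iteration 3: beta = 0.5, y = 0.0372 + 0.5*(0.0372 - 0.0) = 0.0558
  grad(y) = -1.5534, v = y - alpha*grad = 0.1855
  prox(v) = soft_thresh(0.1855, 0.1954) = 0.0
f(x_3) = 4*0.0^2 - 2*0.0 + 2.34*|0.0| = 0.0


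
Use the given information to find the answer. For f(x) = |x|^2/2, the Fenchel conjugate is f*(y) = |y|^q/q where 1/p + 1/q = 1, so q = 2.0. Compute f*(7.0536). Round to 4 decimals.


The conjugate exponent q satisfies 1/p + 1/q = 1.
p = 2, so q = 2/(2 - 1) = 2.0
|y|^q = 7.0536^2.0 = 49.7533
f*(7.0536) = 49.7533 / 2.0 = 24.8766


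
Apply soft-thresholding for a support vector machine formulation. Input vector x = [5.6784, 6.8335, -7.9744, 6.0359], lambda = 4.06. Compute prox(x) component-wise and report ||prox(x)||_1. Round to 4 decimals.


Soft-thresholding with lambda = 4.06:
prox(5.6784) = sign(5.6784)*max(|5.6784| - 4.06, 0) = 1.6184
prox(6.8335) = sign(6.8335)*max(|6.8335| - 4.06, 0) = 2.7735
prox(-7.9744) = sign(-7.9744)*max(|-7.9744| - 4.06, 0) = -3.9144
prox(6.0359) = sign(6.0359)*max(|6.0359| - 4.06, 0) = 1.9759
prox(x) = [1.6184, 2.7735, -3.9144, 1.9759]
||prox(x)||_1 = 1.6184 + 2.7735 + 3.9144 + 1.9759 = 10.2822


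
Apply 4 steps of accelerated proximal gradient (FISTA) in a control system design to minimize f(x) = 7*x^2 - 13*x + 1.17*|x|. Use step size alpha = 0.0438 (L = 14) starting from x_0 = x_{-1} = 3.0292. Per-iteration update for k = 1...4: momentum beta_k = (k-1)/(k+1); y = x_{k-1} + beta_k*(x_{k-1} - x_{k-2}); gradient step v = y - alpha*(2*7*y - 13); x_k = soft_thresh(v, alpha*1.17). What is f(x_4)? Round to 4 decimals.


FISTA on f(x) = 7*x^2 - 13*x + 1.17*|x|
L = 14, alpha = 0.0438
Iteration 1: beta = 0.0, y = 3.0292 + 0.0*(3.0292 - 3.0292) = 3.0292
  grad(y) = 29.4088, v = y - alpha*grad = 1.7411
  prox(v) = soft_thresh(1.7411, 0.0512) = 1.6898
Iteration 2: beta = 0.3333, y = 1.6898 + 0.3333*(1.6898 - 3.0292) = 1.2434
  grad(y) = 4.4076, v = y - alpha*grad = 1.0503
  prox(v) = soft_thresh(1.0503, 0.0512) = 0.9991
Iteration 3: beta = 0.5, y = 0.9991 + 0.5*(0.9991 - 1.6898) = 0.6537
  grad(y) = -3.8478, v = y - alpha*grad = 0.8223
  prox(v) = soft_thresh(0.8223, 0.0512) = 0.771
Iteration 4: beta = 0.6, y = 0.771 + 0.6*(0.771 - 0.9991) = 0.6342
  grad(y) = -4.1217, v = y - alpha*grad = 0.8147
  prox(v) = soft_thresh(0.8147, 0.0512) = 0.7634
f(x_4) = 7*0.7634^2 - 13*0.7634 + 1.17*|0.7634| = -4.9516


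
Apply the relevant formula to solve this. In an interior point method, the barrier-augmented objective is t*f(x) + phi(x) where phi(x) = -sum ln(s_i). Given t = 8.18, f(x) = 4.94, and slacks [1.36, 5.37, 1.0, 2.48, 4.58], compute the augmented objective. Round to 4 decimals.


Step 1: Compute log-barrier.
ln values: [0.3075, 1.6808, 0.0, 0.9083, 1.5217]
phi = -(0.3075 + 1.6808 + 0.0 + 0.9083 + 1.5217) = -4.4183
Step 2: Compute augmented objective.
t*f(x) = 8.18*4.94 = 40.4092
Total = 40.4092 - 4.4183 = 35.9909


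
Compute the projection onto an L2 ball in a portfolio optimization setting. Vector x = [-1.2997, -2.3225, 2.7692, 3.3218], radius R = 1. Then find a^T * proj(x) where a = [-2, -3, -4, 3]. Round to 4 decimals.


Step 1: Compute ||x|| (intermediates to 6 decimals).
||x|| = sqrt((-1.2997)^2 + (-2.3225)^2 + 2.7692^2 + 3.3218^2) = 5.077997
Step 2: Project.
Since ||x|| > R, scale = R/||x|| = 1/5.077997 = 0.196928, proj(x) = scale * x
proj(x) = [-0.255947, -0.457365, 0.545333, 0.654155]
Step 3: Dot product.
a^T * proj(x) = -2*(-0.255947) - 3*(-0.457365) - 4*0.545333 + 3*0.654155 = 1.6651


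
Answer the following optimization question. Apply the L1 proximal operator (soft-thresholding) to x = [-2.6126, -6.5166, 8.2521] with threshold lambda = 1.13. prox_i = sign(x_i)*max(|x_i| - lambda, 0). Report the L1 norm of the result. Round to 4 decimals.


Soft-thresholding with lambda = 1.13:
prox(-2.6126) = sign(-2.6126)*max(|-2.6126| - 1.13, 0) = -1.4826
prox(-6.5166) = sign(-6.5166)*max(|-6.5166| - 1.13, 0) = -5.3866
prox(8.2521) = sign(8.2521)*max(|8.2521| - 1.13, 0) = 7.1221
prox(x) = [-1.4826, -5.3866, 7.1221]
||prox(x)||_1 = 1.4826 + 5.3866 + 7.1221 = 13.9913


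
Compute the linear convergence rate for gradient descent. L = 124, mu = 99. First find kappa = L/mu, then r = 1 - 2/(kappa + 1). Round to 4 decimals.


Step 1: Compute the condition number.
kappa = L/mu = 124/99 = 1.2525
Step 2: Compute the convergence rate.
r = 1 - 2/(kappa + 1) = 1 - 2*mu/(L + mu) = (L - mu)/(L + mu) = 25/223 = 0.1121


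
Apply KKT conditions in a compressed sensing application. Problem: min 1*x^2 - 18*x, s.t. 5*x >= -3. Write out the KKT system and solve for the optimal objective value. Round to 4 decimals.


Step 1: Try lambda = 0 (constraint inactive).
Stationarity: 2*1*x - 18 = 0
x* = 18/(2*1) = 9.0
Check constraint: 5*9.0 = 45.0 >= -3 -- satisfied.
Step 2: Compute optimal value.
f(x*) = 1*9.0^2 - 18*9.0 = -81.0


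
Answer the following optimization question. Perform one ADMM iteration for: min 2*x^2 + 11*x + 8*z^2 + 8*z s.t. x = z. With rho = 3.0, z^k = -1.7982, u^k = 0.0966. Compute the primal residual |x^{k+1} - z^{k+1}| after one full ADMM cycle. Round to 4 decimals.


ADMM iteration with rho = 3.0, z^k = -1.7982, u^k = 0.0966
Step 1: x-update.
Minimize 2*x^2 + 11*x + (3.0/2)*(x + 1.7982 + 0.0966)^2
FOC: (2*2 + 3.0)*x = -11 + 3.0*(-1.7982 - 0.0966)
x^{k+1} = -2.3835
Step 2: z-update.
Minimize 8*z^2 + 8*z + (3.0/2)*(-2.3835 - z + 0.0966)^2
FOC: (2*8 + 3.0)*z = -8 + 3.0*(-2.3835 + 0.0966)
z^{k+1} = -0.7821
Step 3: u-update.
u^{k+1} = 0.0966 - 2.3835 + 0.7821 = -1.5047
Step 4: Primal residual = |-2.3835 + 0.7821| = 1.6013


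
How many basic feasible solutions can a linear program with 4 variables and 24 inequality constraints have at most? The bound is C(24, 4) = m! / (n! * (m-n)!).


Each vertex corresponds to some choice of n active constraints out of m, so the number of vertices is at most C(m, n) = m! / (n!(m-n)!).
m = 24, n = 4
Numerator: 24 * 23 * 22 * 21
Denominator: 4! = 24
C(24, 4) = 10626


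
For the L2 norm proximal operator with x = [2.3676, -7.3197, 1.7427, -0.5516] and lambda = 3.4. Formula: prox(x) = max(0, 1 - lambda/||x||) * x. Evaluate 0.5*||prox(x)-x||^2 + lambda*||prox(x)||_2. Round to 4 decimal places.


Step 1: Compute ||x||.
||x|| = 7.9073
Step 2: Compute scaling factor.
scale = max(0, 1 - 3.4/7.9073) = 0.57
Step 3: prox(x) = [1.3496, -4.1723, 0.9934, -0.3144]
||prox(x)|| = 4.5073
Step 4: Proximal objective.
0.5*||prox-x||^2 = 5.78
lambda*||prox|| = 15.3248
Total = 21.1047


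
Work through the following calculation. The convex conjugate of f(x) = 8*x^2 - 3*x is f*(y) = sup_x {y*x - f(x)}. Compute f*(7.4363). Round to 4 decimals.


f*(y) = sup_x {y*x - a*x^2 - b*x} = sup_x {(y-b)*x - a*x^2}
FOC: (y - b) - 2a*x = 0 => x* = (y - b)/(2a)
x* = (7.4363 + 3)/(2*8) = 0.6523
f*(7.4363) = (y-b)^2/(4a) = (7.4363 + 3)^2/(4*8)
= 108.9164/32 = 3.4036


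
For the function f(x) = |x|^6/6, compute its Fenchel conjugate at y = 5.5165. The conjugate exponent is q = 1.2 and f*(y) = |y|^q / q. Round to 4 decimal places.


The conjugate exponent q satisfies 1/p + 1/q = 1.
p = 6, so q = 6/(6 - 1) = 1.2
|y|^q = 5.5165^1.2 = 7.7624
f*(5.5165) = 7.7624 / 1.2 = 6.4687


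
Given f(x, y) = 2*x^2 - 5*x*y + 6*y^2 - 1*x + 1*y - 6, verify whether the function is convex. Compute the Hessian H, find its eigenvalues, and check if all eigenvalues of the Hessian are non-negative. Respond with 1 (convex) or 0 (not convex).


The Hessian of f(x,y) = 2*x^2 - 5*x*y + 6*y^2 - 1*x + 1*y - 6 is:
H = [[4, -5], [-5, 12]]
Trace = 4 + 12 = 16
Determinant = 4*12 - (-5)^2 = 23
Discriminant = (16)^2 - 4*23 = 164.0
Eigenvalues: lambda_1 = 1.5969, lambda_2 = 14.4031
The function is convex.

1


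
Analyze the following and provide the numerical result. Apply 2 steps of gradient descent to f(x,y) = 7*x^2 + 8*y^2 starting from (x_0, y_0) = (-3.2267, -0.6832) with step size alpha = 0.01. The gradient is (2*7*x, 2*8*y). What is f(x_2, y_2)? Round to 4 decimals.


Gradient descent on f(x,y) = 7*x^2 + 8*y^2.
Starting point: (-3.2267, -0.6832), alpha = 0.01
Step 1: grad_x = 2*7*-3.2267 = -45.1738, grad_y = 2*8*-0.6832 = -10.9312
  x_1 = -3.2267 - 0.01*-45.1738 = -2.775
  y_1 = -0.6832 - 0.01*-10.9312 = -0.5739
Step 2: grad_x = 2*7*-2.775 = -38.8495, grad_y = 2*8*-0.5739 = -9.1822
  x_2 = -2.775 - 0.01*-38.8495 = -2.3865
  y_2 = -0.5739 - 0.01*-9.1822 = -0.4821
f(-2.3865, -0.4821) = 7*(-2.3865)^2 + 8*(-0.4821)^2 = 41.7257


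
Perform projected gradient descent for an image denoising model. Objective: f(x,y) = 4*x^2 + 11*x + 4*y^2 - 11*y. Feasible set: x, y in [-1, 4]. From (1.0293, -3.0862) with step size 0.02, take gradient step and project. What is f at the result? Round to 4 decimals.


Step 1: Compute gradient at (1.0293, -3.0862).
grad_x = 2*4*1.0293 + 11 = 19.2344
grad_y = 2*4*-3.0862 - 11 = -35.6896
Step 2: Gradient step.
x_raw = 1.0293 - 0.02*19.2344 = 0.6446
y_raw = -3.0862 - 0.02*-35.6896 = -2.3724
Step 3: Project onto [-1, 4].
x_proj = clip(0.6446) = 0.6446
y_proj = clip(-2.3724) = -1.0
Step 4: Evaluate f.
f(0.6446, -1.0) = 23.7528


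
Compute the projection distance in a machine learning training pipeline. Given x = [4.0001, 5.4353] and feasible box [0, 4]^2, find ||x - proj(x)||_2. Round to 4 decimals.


Project each component onto [0, 4].
clip(4.0001) = 4.0, clip(5.4353) = 4.0
Projection = [4.0, 4.0]
Squared diffs: [0.0, 2.0601]
Distance = sqrt(2.0601) = 1.4353


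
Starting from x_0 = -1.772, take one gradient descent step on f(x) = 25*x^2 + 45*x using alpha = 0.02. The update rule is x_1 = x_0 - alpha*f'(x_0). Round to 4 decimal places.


We compute the gradient at x_0 and apply the update.
f'(x) = 50*x + 45
f'(-1.772) = 50*-1.772 + 45 = -43.6
x_1 = -1.772 - 0.02*-43.6 = -0.9


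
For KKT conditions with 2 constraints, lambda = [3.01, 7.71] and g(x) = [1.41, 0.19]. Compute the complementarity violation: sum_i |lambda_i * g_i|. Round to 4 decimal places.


KKT complementary slackness check:
lambda_1 * g_1 = 3.01 * 1.41 = 4.2441
lambda_2 * g_2 = 7.71 * 0.19 = 1.4649
Total violation = 4.2441 + 1.4649 = 5.709


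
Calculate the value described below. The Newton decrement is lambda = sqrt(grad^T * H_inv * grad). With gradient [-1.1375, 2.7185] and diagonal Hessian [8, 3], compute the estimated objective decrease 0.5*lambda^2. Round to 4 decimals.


Step 1: H is diagonal, so H^(-1) * g = [-0.1422, 0.9062].
Step 2: g^T H^(-1) g = sum_i g_i^2 / H_ii
  = (-1.1375)^2/8 + (2.7185)^2/3
  = 0.1617 + 2.4634 = 2.6252
Step 3: Objective decrease = 0.5 * g^T H^(-1) g = 1.3126


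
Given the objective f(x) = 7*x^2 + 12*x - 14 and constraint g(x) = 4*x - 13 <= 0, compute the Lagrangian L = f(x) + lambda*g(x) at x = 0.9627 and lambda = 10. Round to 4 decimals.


Step 1: Evaluate f(x).
f(0.9627) = 7*0.9627^2 + 12*0.9627 - 14 = 4.0399
Step 2: Evaluate g(x).
g(0.9627) = 4*0.9627 - 13 = -9.1492
Step 3: Compute Lagrangian.
L = 4.0399 + 10*-9.1492 = -87.4521


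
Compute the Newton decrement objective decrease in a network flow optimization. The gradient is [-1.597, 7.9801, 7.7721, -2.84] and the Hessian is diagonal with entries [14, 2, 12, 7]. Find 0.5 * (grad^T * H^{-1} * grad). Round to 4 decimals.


Step 1: H is diagonal, so H^(-1) * g = [-0.1141, 3.9901, 0.6477, -0.4057].
Step 2: g^T H^(-1) g = sum_i g_i^2 / H_ii
  = (-1.597)^2/14 + (7.9801)^2/2 + (7.7721)^2/12 + (-2.84)^2/7
  = 0.1822 + 31.841 + 5.0338 + 1.1522 = 38.2092
Step 3: Objective decrease = 0.5 * g^T H^(-1) g = 19.1046


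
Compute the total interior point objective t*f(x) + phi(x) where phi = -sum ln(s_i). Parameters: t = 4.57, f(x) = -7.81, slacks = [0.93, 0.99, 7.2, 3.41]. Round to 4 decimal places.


Step 1: Compute log-barrier.
ln values: [-0.0726, -0.0101, 1.9741, 1.2267]
phi = -(-0.0726 - 0.0101 + 1.9741 + 1.2267) = -3.1182
Step 2: Compute augmented objective.
t*f(x) = 4.57*-7.81 = -35.6917
Total = -35.6917 - 3.1182 = -38.8099


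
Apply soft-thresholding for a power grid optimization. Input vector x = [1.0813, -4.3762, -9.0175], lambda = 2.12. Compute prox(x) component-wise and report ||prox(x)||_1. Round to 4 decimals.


Soft-thresholding with lambda = 2.12:
prox(1.0813) = sign(1.0813)*max(|1.0813| - 2.12, 0) = 0.0
prox(-4.3762) = sign(-4.3762)*max(|-4.3762| - 2.12, 0) = -2.2562
prox(-9.0175) = sign(-9.0175)*max(|-9.0175| - 2.12, 0) = -6.8975
prox(x) = [0.0, -2.2562, -6.8975]
||prox(x)||_1 = 0.0 + 2.2562 + 6.8975 = 9.1537


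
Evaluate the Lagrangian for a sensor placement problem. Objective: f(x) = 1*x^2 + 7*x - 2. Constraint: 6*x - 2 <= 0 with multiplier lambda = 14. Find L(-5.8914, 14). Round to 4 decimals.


Step 1: Evaluate f(x).
f(-5.8914) = 1*(-5.8914)^2 + 7*(-5.8914) - 2 = -8.5312
Step 2: Evaluate g(x).
g(-5.8914) = 6*-5.8914 - 2 = -37.3484
Step 3: Compute Lagrangian.
L = -8.5312 + 14*-37.3484 = -531.4088


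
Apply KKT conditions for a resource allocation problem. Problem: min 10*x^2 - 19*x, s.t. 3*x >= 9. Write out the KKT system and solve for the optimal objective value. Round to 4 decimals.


Step 1: Try lambda = 0 (constraint inactive).
x_unc = 19/(2*10) = 0.95
Check: 3*0.95 = 2.85 < 9 -- violated!
Step 2: Constraint must be active: 3*x = 9
x* = 9/3 = 3.0
lambda = (2*10*3.0 - 19)/3 = 13.6667
Step 3: Compute optimal value.
f(x*) = 10*3.0^2 - 19*3.0 = 33.0


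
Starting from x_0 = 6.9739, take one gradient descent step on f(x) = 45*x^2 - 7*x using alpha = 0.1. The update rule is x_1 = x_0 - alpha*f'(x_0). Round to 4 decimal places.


We compute the gradient at x_0 and apply the update.
f'(x) = 90*x - 7
f'(6.9739) = 90*6.9739 - 7 = 620.651
x_1 = 6.9739 - 0.1*620.651 = -55.0912


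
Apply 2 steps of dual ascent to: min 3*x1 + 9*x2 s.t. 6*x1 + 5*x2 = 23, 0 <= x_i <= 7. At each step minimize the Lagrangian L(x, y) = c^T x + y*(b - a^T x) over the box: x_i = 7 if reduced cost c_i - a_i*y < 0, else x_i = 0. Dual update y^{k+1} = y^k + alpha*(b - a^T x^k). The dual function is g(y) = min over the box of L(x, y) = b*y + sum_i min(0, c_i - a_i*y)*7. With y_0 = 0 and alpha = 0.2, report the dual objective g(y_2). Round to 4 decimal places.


Dual ascent for LP: min 3*x1 + 9*x2, 6*x1 + 5*x2 = 23, 0 <= x_i <= 7
Step 1: y^k = 0.0, reduced costs: (3.0, 9.0)
  x^k = (0.0, 0.0), subgradient = b - a^T x = 23.0
  y^{k+1} = 0.0 + 0.2*23.0 = 4.6
Step 2: y^k = 4.6, reduced costs: (-24.6, -14.0)
  x^k = (7.0, 7.0), subgradient = b - a^T x = -54.0
  y^{k+1} = 4.6 + 0.2*-54.0 = -6.2
Dual objective at y_2 = -6.2: reduced costs (40.2, 40.0), box minimizer x = (0.0, 0.0)
g(y_2) = b*y + (c1 - a1*y)*x1 + (c2 - a2*y)*x2 = 23*(-6.2) + 40.2*0.0 + 40.0*0.0 = -142.6 + 0.0 + 0.0 = -142.6


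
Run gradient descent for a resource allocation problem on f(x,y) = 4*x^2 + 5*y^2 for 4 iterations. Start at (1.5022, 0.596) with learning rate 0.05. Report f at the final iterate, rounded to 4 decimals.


Gradient descent on f(x,y) = 4*x^2 + 5*y^2.
Starting point: (1.5022, 0.596), alpha = 0.05
Step 1: grad_x = 2*4*1.5022 = 12.0176, grad_y = 2*5*0.596 = 5.96
  x_1 = 1.5022 - 0.05*12.0176 = 0.9013
  y_1 = 0.596 - 0.05*5.96 = 0.298
Step 2: grad_x = 2*4*0.9013 = 7.2106, grad_y = 2*5*0.298 = 2.98
  x_2 = 0.9013 - 0.05*7.2106 = 0.5408
  y_2 = 0.298 - 0.05*2.98 = 0.149
Step 3: grad_x = 2*4*0.5408 = 4.3263, grad_y = 2*5*0.149 = 1.49
  x_3 = 0.5408 - 0.05*4.3263 = 0.3245
  y_3 = 0.149 - 0.05*1.49 = 0.0745
Step 4: grad_x = 2*4*0.3245 = 2.5958, grad_y = 2*5*0.0745 = 0.745
  x_4 = 0.3245 - 0.05*2.5958 = 0.1947
  y_4 = 0.0745 - 0.05*0.745 = 0.0373
f(0.1947, 0.0373) = 4*0.1947^2 + 5*0.0373^2 = 0.1585


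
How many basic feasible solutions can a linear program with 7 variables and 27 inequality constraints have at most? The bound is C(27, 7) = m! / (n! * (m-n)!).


Each vertex corresponds to some choice of n active constraints out of m, so the number of vertices is at most C(m, n) = m! / (n!(m-n)!).
m = 27, n = 7
Numerator: 27 * 26 * 25 * 24 * 23 * 22 * 21
Denominator: 7! = 5040
C(27, 7) = 888030


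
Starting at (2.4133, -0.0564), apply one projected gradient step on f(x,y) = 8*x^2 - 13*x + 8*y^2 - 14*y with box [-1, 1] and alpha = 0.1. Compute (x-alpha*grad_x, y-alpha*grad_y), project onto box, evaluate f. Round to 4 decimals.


Step 1: Compute gradient at (2.4133, -0.0564).
grad_x = 2*8*2.4133 - 13 = 25.6128
grad_y = 2*8*-0.0564 - 14 = -14.9024
Step 2: Gradient step.
x_raw = 2.4133 - 0.1*25.6128 = -0.148
y_raw = -0.0564 - 0.1*-14.9024 = 1.4338
Step 3: Project onto [-1, 1].
x_proj = clip(-0.148) = -0.148
y_proj = clip(1.4338) = 1.0
Step 4: Evaluate f.
f(-0.148, 1.0) = -3.9011


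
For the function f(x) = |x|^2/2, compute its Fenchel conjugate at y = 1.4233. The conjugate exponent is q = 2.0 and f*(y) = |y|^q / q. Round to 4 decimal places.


The conjugate exponent q satisfies 1/p + 1/q = 1.
p = 2, so q = 2/(2 - 1) = 2.0
|y|^q = 1.4233^2.0 = 2.0258
f*(1.4233) = 2.0258 / 2.0 = 1.0129


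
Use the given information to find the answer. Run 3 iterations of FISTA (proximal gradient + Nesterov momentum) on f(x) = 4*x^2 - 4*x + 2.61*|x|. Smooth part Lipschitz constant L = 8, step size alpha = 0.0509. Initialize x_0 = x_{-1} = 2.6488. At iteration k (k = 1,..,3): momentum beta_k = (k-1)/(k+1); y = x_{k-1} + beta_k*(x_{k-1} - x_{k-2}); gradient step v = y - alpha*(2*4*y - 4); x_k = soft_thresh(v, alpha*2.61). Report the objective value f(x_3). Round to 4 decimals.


FISTA on f(x) = 4*x^2 - 4*x + 2.61*|x|
L = 8, alpha = 0.0509
Iteration 1: beta = 0.0, y = 2.6488 + 0.0*(2.6488 - 2.6488) = 2.6488
  grad(y) = 17.1904, v = y - alpha*grad = 1.7738
  prox(v) = soft_thresh(1.7738, 0.1328) = 1.641
Iteration 2: beta = 0.3333, y = 1.641 + 0.3333*(1.641 - 2.6488) = 1.305
  grad(y) = 6.4401, v = y - alpha*grad = 0.9772
  prox(v) = soft_thresh(0.9772, 0.1328) = 0.8444
Iteration 3: beta = 0.5, y = 0.8444 + 0.5*(0.8444 - 1.641) = 0.4461
  grad(y) = -0.4315, v = y - alpha*grad = 0.468
  prox(v) = soft_thresh(0.468, 0.1328) = 0.3352
f(x_3) = 4*0.3352^2 - 4*0.3352 + 2.61*|0.3352| = -0.0165


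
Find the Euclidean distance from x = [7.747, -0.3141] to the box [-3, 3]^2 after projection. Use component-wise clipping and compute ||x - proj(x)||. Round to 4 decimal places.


Project each component onto [-3, 3].
clip(7.747) = 3.0, clip(-0.3141) = -0.3141
Projection = [3.0, -0.3141]
Squared diffs: [22.534, 0.0]
Distance = sqrt(22.534) = 4.747


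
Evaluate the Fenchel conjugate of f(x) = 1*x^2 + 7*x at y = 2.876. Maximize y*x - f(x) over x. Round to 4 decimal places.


f*(y) = sup_x {y*x - a*x^2 - b*x} = sup_x {(y-b)*x - a*x^2}
FOC: (y - b) - 2a*x = 0 => x* = (y - b)/(2a)
x* = (2.876 - 7)/(2*1) = -2.062
f*(2.876) = (y-b)^2/(4a) = (2.876 - 7)^2/(4*1)
= 17.0074/4 = 4.2518


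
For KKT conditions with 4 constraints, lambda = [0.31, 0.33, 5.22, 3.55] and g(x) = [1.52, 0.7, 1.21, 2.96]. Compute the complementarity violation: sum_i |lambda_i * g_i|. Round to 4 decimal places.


KKT complementary slackness check:
lambda_1 * g_1 = 0.31 * 1.52 = 0.4712
lambda_2 * g_2 = 0.33 * 0.7 = 0.231
lambda_3 * g_3 = 5.22 * 1.21 = 6.3162
lambda_4 * g_4 = 3.55 * 2.96 = 10.508
Total violation = 0.4712 + 0.231 + 6.3162 + 10.508 = 17.5264


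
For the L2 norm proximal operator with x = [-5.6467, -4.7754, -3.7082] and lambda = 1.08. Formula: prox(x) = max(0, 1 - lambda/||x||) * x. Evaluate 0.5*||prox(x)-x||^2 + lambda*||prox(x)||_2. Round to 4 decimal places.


Step 1: Compute ||x||.
||x|| = 8.2729
Step 2: Compute scaling factor.
scale = max(0, 1 - 1.08/8.2729) = 0.8695
Step 3: prox(x) = [-4.9095, -4.152, -3.2241]
||prox(x)|| = 7.1929
Step 4: Proximal objective.
0.5*||prox-x||^2 = 0.5832
lambda*||prox|| = 7.7683
Total = 8.3515


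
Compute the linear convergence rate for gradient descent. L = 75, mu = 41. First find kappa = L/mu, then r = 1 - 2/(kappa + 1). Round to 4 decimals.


Step 1: Compute the condition number.
kappa = L/mu = 75/41 = 1.8293
Step 2: Compute the convergence rate.
r = 1 - 2/(kappa + 1) = 1 - 2*mu/(L + mu) = (L - mu)/(L + mu) = 34/116 = 0.2931


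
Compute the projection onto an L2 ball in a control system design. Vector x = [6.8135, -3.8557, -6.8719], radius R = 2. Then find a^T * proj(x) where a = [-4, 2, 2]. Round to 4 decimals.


Step 1: Compute ||x|| (intermediates to 6 decimals).
||x|| = sqrt(6.8135^2 + (-3.8557)^2 + (-6.8719)^2) = 10.416968
Step 2: Project.
Since ||x|| > R, scale = R/||x|| = 2/10.416968 = 0.191994, proj(x) = scale * x
proj(x) = [1.308151, -0.740271, -1.319364]
Step 3: Dot product.
a^T * proj(x) = -4*1.308151 + 2*(-0.740271) + 2*(-1.319364) = -9.3519


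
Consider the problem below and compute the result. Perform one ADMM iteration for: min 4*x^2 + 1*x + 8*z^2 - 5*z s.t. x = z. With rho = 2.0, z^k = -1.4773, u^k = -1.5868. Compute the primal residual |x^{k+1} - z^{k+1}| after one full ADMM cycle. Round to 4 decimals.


ADMM iteration with rho = 2.0, z^k = -1.4773, u^k = -1.5868
Step 1: x-update.
Minimize 4*x^2 + 1*x + (2.0/2)*(x + 1.4773 - 1.5868)^2
FOC: (2*4 + 2.0)*x = -1 + 2.0*(-1.4773 + 1.5868)
x^{k+1} = -0.0781
Step 2: z-update.
Minimize 8*z^2 - 5*z + (2.0/2)*(-0.0781 - z - 1.5868)^2
FOC: (2*8 + 2.0)*z = 5 + 2.0*(-0.0781 - 1.5868)
z^{k+1} = 0.0928
Step 3: u-update.
u^{k+1} = -1.5868 - 0.0781 - 0.0928 = -1.7577
Step 4: Primal residual = |-0.0781 - 0.0928| = 0.1709


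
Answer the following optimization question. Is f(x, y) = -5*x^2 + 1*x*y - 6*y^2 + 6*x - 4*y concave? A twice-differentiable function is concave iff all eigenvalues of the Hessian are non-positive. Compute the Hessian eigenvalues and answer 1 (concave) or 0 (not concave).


The Hessian of f(x,y) = -5*x^2 + 1*x*y - 6*y^2 + 6*x - 4*y is:
H = [[-10, 1], [1, -12]]
Trace = -10 - 12 = -22
Determinant = -10*-12 - (1)^2 = 119
Discriminant = (-22)^2 - 4*119 = 8.0
Eigenvalues: lambda_1 = -12.4142, lambda_2 = -9.5858
The function is concave.

1


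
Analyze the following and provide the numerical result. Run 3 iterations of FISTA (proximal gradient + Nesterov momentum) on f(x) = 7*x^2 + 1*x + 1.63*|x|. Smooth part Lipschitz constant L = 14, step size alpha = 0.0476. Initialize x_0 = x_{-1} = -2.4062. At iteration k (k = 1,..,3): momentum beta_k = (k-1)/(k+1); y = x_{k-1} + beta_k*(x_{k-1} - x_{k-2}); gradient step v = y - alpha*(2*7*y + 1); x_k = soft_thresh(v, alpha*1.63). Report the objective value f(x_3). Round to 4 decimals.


FISTA on f(x) = 7*x^2 + 1*x + 1.63*|x|
L = 14, alpha = 0.0476
Iteration 1: beta = 0.0, y = -2.4062 + 0.0*(-2.4062 + 2.4062) = -2.4062
  grad(y) = -32.6868, v = y - alpha*grad = -0.8503
  prox(v) = soft_thresh(-0.8503, 0.0776) = -0.7727
Iteration 2: beta = 0.3333, y = -0.7727 + 0.3333*(-0.7727 + 2.4062) = -0.2282
  grad(y) = -2.1952, v = y - alpha*grad = -0.1237
  prox(v) = soft_thresh(-0.1237, 0.0776) = -0.0461
Iteration 3: beta = 0.5, y = -0.0461 + 0.5*(-0.0461 + 0.7727) = 0.3171
  grad(y) = 5.4399, v = y - alpha*grad = 0.0582
  prox(v) = soft_thresh(0.0582, 0.0776) = 0.0
f(x_3) = 7*0.0^2 + 1*0.0 + 1.63*|0.0| = 0.0


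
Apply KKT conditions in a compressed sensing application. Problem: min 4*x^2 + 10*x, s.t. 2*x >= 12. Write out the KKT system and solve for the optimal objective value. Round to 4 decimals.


Step 1: Try lambda = 0 (constraint inactive).
x_unc = -10/(2*4) = -1.25
Check: 2*-1.25 = -2.5 < 12 -- violated!
Step 2: Constraint must be active: 2*x = 12
x* = 12/2 = 6.0
lambda = (2*4*6.0 + 10)/2 = 29.0
Step 3: Compute optimal value.
f(x*) = 4*6.0^2 + 10*6.0 = 204.0


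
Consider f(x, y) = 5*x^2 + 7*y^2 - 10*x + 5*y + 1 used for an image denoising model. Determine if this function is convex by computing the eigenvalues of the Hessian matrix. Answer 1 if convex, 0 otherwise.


The Hessian of f(x,y) = 5*x^2 + 7*y^2 - 10*x + 5*y + 1 is:
H = [[10, 0], [0, 14]]
Trace = 10 + 14 = 24
Determinant = 10*14 - (0)^2 = 140
Discriminant = (24)^2 - 4*140 = 16.0
Eigenvalues: lambda_1 = 10.0, lambda_2 = 14.0
The function is convex.

1


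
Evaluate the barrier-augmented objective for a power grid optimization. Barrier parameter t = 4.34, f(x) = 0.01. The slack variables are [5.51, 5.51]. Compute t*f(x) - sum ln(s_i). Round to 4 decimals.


Step 1: Compute log-barrier.
ln values: [1.7066, 1.7066]
phi = -(1.7066 + 1.7066) = -3.4131
Step 2: Compute augmented objective.
t*f(x) = 4.34*0.01 = 0.0434
Total = 0.0434 - 3.4131 = -3.3697


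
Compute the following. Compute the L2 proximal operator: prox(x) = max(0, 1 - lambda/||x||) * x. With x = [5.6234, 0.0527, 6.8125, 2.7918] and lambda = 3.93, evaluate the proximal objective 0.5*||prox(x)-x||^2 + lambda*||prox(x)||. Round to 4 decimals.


Step 1: Compute ||x||.
||x|| = 9.2644
Step 2: Compute scaling factor.
scale = max(0, 1 - 3.93/9.2644) = 0.5758
Step 3: prox(x) = [3.2379, 0.0303, 3.9226, 1.6075]
||prox(x)|| = 5.3344
Step 4: Proximal objective.
0.5*||prox-x||^2 = 7.7225
lambda*||prox|| = 20.9642
Total = 28.6868


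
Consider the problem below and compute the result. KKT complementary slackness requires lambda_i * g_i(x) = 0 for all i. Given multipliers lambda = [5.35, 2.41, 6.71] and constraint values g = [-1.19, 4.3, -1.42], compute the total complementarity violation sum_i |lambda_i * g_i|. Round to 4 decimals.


KKT complementary slackness check:
lambda_1 * g_1 = 5.35 * -1.19 = -6.3665
lambda_2 * g_2 = 2.41 * 4.3 = 10.363
lambda_3 * g_3 = 6.71 * -1.42 = -9.5282
Total violation = 6.3665 + 10.363 + 9.5282 = 26.2577


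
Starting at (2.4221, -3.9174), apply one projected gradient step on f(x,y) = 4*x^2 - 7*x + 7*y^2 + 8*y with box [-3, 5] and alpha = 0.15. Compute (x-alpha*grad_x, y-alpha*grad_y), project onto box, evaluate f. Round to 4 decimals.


Step 1: Compute gradient at (2.4221, -3.9174).
grad_x = 2*4*2.4221 - 7 = 12.3768
grad_y = 2*7*-3.9174 + 8 = -46.8436
Step 2: Gradient step.
x_raw = 2.4221 - 0.15*12.3768 = 0.5656
y_raw = -3.9174 - 0.15*-46.8436 = 3.1091
Step 3: Project onto [-3, 5].
x_proj = clip(0.5656) = 0.5656
y_proj = clip(3.1091) = 3.1091
Step 4: Evaluate f.
f(0.5656, 3.1091) = 89.8608


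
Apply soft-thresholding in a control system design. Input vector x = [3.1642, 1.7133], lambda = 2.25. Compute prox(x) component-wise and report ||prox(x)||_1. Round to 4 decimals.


Soft-thresholding with lambda = 2.25:
prox(3.1642) = sign(3.1642)*max(|3.1642| - 2.25, 0) = 0.9142
prox(1.7133) = sign(1.7133)*max(|1.7133| - 2.25, 0) = 0.0
prox(x) = [0.9142, 0.0]
||prox(x)||_1 = 0.9142 + 0.0 = 0.9142


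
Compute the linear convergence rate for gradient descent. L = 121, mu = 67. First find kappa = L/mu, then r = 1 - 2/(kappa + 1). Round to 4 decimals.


Step 1: Compute the condition number.
kappa = L/mu = 121/67 = 1.806
Step 2: Compute the convergence rate.
r = 1 - 2/(kappa + 1) = 1 - 2*mu/(L + mu) = (L - mu)/(L + mu) = 54/188 = 0.2872


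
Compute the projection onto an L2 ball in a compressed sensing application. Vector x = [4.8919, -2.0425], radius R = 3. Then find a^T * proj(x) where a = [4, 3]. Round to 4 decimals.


Step 1: Compute ||x|| (intermediates to 6 decimals).
||x|| = sqrt(4.8919^2 + (-2.0425)^2) = 5.301178
Step 2: Project.
Since ||x|| > R, scale = R/||x|| = 3/5.301178 = 0.565912, proj(x) = scale * x
proj(x) = [2.768385, -1.155875]
Step 3: Dot product.
a^T * proj(x) = 4*2.768385 + 3*(-1.155875) = 7.6059


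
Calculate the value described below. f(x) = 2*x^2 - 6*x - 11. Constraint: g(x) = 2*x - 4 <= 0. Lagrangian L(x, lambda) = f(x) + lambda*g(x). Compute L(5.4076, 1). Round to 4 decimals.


Step 1: Evaluate f(x).
f(5.4076) = 2*5.4076^2 - 6*5.4076 - 11 = 15.0387
Step 2: Evaluate g(x).
g(5.4076) = 2*5.4076 - 4 = 6.8152
Step 3: Compute Lagrangian.
L = 15.0387 + 1*6.8152 = 21.8539


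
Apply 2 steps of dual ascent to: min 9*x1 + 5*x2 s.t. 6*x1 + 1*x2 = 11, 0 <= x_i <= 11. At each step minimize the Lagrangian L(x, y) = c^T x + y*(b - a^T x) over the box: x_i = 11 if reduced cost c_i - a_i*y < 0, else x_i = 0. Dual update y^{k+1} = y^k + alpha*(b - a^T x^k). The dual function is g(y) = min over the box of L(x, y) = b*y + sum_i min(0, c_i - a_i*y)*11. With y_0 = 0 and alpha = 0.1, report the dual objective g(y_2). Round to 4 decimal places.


Dual ascent for LP: min 9*x1 + 5*x2, 6*x1 + 1*x2 = 11, 0 <= x_i <= 11
Step 1: y^k = 0.0, reduced costs: (9.0, 5.0)
  x^k = (0.0, 0.0), subgradient = b - a^T x = 11.0
  y^{k+1} = 0.0 + 0.1*11.0 = 1.1
Step 2: y^k = 1.1, reduced costs: (2.4, 3.9)
  x^k = (0.0, 0.0), subgradient = b - a^T x = 11.0
  y^{k+1} = 1.1 + 0.1*11.0 = 2.2
Dual objective at y_2 = 2.2: reduced costs (-4.2, 2.8), box minimizer x = (11.0, 0.0)
g(y_2) = b*y + (c1 - a1*y)*x1 + (c2 - a2*y)*x2 = 11*2.2 + (-4.2)*11.0 + 2.8*0.0 = 24.2 - 46.2 + 0.0 = -22.0


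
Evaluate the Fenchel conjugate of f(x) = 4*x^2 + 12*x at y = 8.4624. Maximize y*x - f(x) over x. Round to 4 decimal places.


f*(y) = sup_x {y*x - a*x^2 - b*x} = sup_x {(y-b)*x - a*x^2}
FOC: (y - b) - 2a*x = 0 => x* = (y - b)/(2a)
x* = (8.4624 - 12)/(2*4) = -0.4422
f*(8.4624) = (y-b)^2/(4a) = (8.4624 - 12)^2/(4*4)
= 12.5146/16 = 0.7822


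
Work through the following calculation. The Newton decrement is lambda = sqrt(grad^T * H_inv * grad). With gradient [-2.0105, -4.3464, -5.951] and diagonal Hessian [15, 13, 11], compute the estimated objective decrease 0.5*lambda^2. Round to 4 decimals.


Step 1: H is diagonal, so H^(-1) * g = [-0.134, -0.3343, -0.541].
Step 2: g^T H^(-1) g = sum_i g_i^2 / H_ii
  = (-2.0105)^2/15 + (-4.3464)^2/13 + (-5.951)^2/11
  = 0.2695 + 1.4532 + 3.2195 = 4.9421
Step 3: Objective decrease = 0.5 * g^T H^(-1) g = 2.4711


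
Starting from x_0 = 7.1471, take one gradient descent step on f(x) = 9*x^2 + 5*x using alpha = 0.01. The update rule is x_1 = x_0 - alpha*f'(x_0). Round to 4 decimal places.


We compute the gradient at x_0 and apply the update.
f'(x) = 18*x + 5
f'(7.1471) = 18*7.1471 + 5 = 133.6478
x_1 = 7.1471 - 0.01*133.6478 = 5.8106


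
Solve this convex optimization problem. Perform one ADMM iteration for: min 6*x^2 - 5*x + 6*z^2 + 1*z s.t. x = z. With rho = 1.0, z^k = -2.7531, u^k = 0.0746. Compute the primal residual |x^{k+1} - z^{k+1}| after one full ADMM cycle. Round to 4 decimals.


ADMM iteration with rho = 1.0, z^k = -2.7531, u^k = 0.0746
Step 1: x-update.
Minimize 6*x^2 - 5*x + (1.0/2)*(x + 2.7531 + 0.0746)^2
FOC: (2*6 + 1.0)*x = 5 + 1.0*(-2.7531 - 0.0746)
x^{k+1} = 0.1671
Step 2: z-update.
Minimize 6*z^2 + 1*z + (1.0/2)*(0.1671 - z + 0.0746)^2
FOC: (2*6 + 1.0)*z = -1 + 1.0*(0.1671 + 0.0746)
z^{k+1} = -0.0583
Step 3: u-update.
u^{k+1} = 0.0746 + 0.1671 + 0.0583 = 0.3
Step 4: Primal residual = |0.1671 + 0.0583| = 0.2254


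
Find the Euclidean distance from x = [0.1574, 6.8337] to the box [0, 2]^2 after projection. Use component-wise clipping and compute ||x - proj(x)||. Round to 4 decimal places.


Project each component onto [0, 2].
clip(0.1574) = 0.1574, clip(6.8337) = 2.0
Projection = [0.1574, 2.0]
Squared diffs: [0.0, 23.3647]
Distance = sqrt(23.3647) = 4.8337


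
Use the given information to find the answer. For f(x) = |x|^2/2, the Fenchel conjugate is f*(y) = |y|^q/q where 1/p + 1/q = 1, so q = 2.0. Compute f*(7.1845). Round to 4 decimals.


The conjugate exponent q satisfies 1/p + 1/q = 1.
p = 2, so q = 2/(2 - 1) = 2.0
|y|^q = 7.1845^2.0 = 51.617
f*(7.1845) = 51.617 / 2.0 = 25.8085


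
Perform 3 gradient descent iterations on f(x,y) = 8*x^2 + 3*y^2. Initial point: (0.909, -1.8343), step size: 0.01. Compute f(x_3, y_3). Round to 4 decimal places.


Gradient descent on f(x,y) = 8*x^2 + 3*y^2.
Starting point: (0.909, -1.8343), alpha = 0.01
Step 1: grad_x = 2*8*0.909 = 14.544, grad_y = 2*3*-1.8343 = -11.0058
  x_1 = 0.909 - 0.01*14.544 = 0.7636
  y_1 = -1.8343 - 0.01*-11.0058 = -1.7242
Step 2: grad_x = 2*8*0.7636 = 12.217, grad_y = 2*3*-1.7242 = -10.3455
  x_2 = 0.7636 - 0.01*12.217 = 0.6414
  y_2 = -1.7242 - 0.01*-10.3455 = -1.6208
Step 3: grad_x = 2*8*0.6414 = 10.2622, grad_y = 2*3*-1.6208 = -9.7247
  x_3 = 0.6414 - 0.01*10.2622 = 0.5388
  y_3 = -1.6208 - 0.01*-9.7247 = -1.5235
f(0.5388, -1.5235) = 8*0.5388^2 + 3*(-1.5235)^2 = 9.2857


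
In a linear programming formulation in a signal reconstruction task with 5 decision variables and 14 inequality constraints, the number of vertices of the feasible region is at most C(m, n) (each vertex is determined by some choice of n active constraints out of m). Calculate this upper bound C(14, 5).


Each vertex corresponds to some choice of n active constraints out of m, so the number of vertices is at most C(m, n) = m! / (n!(m-n)!).
m = 14, n = 5
Numerator: 14 * 13 * 12 * 11 * 10
Denominator: 5! = 120
C(14, 5) = 2002


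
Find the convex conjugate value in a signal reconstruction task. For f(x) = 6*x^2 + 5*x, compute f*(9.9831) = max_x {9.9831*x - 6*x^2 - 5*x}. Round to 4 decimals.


f*(y) = sup_x {y*x - a*x^2 - b*x} = sup_x {(y-b)*x - a*x^2}
FOC: (y - b) - 2a*x = 0 => x* = (y - b)/(2a)
x* = (9.9831 - 5)/(2*6) = 0.4153
f*(9.9831) = (y-b)^2/(4a) = (9.9831 - 5)^2/(4*6)
= 24.8313/24 = 1.0346


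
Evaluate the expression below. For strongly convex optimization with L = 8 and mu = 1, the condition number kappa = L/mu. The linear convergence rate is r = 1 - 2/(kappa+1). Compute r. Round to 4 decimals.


Step 1: Compute the condition number.
kappa = L/mu = 8/1 = 8.0
Step 2: Compute the convergence rate.
r = 1 - 2/(kappa + 1) = 1 - 2*mu/(L + mu) = (L - mu)/(L + mu) = 7/9 = 0.7778


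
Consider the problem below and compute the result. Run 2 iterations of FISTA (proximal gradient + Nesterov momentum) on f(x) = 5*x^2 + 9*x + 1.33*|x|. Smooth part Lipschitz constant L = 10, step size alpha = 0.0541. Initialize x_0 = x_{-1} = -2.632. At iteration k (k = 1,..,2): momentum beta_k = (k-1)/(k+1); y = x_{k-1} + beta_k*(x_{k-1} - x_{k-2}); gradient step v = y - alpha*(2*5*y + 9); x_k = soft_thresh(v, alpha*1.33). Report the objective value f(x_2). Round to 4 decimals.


FISTA on f(x) = 5*x^2 + 9*x + 1.33*|x|
L = 10, alpha = 0.0541
Iteration 1: beta = 0.0, y = -2.632 + 0.0*(-2.632 + 2.632) = -2.632
  grad(y) = -17.32, v = y - alpha*grad = -1.695
  prox(v) = soft_thresh(-1.695, 0.072) = -1.623
Iteration 2: beta = 0.3333, y = -1.623 + 0.3333*(-1.623 + 2.632) = -1.2867
  grad(y) = -3.8671, v = y - alpha*grad = -1.0775
  prox(v) = soft_thresh(-1.0775, 0.072) = -1.0055
f(x_2) = 5*(-1.0055)^2 + 9*(-1.0055) + 1.33*|-1.0055| = -2.6569
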